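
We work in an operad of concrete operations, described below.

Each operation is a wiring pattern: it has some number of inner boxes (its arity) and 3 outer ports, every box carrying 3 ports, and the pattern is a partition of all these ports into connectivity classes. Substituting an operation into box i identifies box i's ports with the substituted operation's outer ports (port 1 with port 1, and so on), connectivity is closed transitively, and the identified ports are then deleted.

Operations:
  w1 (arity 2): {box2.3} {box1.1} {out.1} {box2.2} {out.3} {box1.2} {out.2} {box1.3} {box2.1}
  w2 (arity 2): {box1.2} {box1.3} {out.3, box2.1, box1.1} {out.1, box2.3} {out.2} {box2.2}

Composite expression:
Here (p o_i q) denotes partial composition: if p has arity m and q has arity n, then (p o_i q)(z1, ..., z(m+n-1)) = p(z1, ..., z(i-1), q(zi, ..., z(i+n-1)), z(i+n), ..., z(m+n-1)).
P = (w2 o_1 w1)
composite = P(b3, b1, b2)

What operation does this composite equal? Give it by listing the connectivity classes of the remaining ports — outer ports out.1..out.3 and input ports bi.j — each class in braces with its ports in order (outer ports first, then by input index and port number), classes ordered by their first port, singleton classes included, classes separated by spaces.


{out.1, b2.3} {out.2} {out.3, b2.1} {b1.1} {b1.2} {b1.3} {b2.2} {b3.1} {b3.2} {b3.3}

Two ports join when wires chain via w2-identified ports.
the subtree at w1 composes to {out.1} {out.2} {out.3} {b1.1} {b1.2} {b1.3} {b3.1} {b3.2} {b3.3} on (b3, b1); out.j = own outer ports
the subtree at w2 composes to {out.1, b2.3} {out.2} {out.3, b2.1} {b1.1} {b1.2} {b1.3} {b2.2} {b3.1} {b3.2} {b3.3} on (b3, b1, b2); out.j = own outer ports


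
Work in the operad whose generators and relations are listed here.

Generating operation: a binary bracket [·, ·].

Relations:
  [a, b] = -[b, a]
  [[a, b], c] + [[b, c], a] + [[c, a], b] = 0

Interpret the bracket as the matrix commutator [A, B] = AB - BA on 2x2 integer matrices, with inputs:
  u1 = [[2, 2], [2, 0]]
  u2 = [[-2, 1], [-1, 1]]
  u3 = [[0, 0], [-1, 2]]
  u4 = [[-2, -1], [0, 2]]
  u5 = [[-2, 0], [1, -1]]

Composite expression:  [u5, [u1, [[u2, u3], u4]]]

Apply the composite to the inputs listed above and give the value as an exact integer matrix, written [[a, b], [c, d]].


[[-24, -24], [-36, 24]]

[u2, u3] = [[-1, 2], [-1, 1]]
[[u2, u3], u4] = [[-1, 10], [4, 1]]
[u1, [[u2, u3], u4]] = [[-12, 24], [-12, 12]]
[u5, [u1, [[u2, u3], u4]]] = [[-24, -24], [-36, 24]]


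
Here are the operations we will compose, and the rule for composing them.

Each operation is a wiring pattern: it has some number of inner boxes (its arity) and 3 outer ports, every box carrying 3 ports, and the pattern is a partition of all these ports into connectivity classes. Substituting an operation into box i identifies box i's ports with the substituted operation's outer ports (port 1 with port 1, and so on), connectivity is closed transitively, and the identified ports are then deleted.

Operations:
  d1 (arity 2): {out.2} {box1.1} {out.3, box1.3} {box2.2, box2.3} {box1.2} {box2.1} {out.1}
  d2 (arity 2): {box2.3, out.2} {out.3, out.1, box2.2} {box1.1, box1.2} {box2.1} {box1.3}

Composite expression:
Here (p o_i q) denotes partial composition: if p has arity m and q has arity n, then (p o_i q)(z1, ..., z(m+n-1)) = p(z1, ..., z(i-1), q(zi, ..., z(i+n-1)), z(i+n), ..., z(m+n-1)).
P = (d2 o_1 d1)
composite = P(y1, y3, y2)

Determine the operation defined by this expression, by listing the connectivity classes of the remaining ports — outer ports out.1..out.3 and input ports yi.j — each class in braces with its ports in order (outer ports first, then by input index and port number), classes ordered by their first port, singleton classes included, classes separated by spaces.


{out.1, out.3, y2.2} {out.2, y2.3} {y1.1} {y1.2} {y1.3} {y2.1} {y3.1} {y3.2, y3.3}

After gluing at d2, chains via deleted ports link the y-ports.
composing d1 on (y1, y3), with out.j its own outer ports: {out.1} {out.2} {out.3, y1.3} {y1.1} {y1.2} {y3.1} {y3.2, y3.3}
composing d2 on (y1, y3, y2), with out.j its own outer ports: {out.1, out.3, y2.2} {out.2, y2.3} {y1.1} {y1.2} {y1.3} {y2.1} {y3.1} {y3.2, y3.3}


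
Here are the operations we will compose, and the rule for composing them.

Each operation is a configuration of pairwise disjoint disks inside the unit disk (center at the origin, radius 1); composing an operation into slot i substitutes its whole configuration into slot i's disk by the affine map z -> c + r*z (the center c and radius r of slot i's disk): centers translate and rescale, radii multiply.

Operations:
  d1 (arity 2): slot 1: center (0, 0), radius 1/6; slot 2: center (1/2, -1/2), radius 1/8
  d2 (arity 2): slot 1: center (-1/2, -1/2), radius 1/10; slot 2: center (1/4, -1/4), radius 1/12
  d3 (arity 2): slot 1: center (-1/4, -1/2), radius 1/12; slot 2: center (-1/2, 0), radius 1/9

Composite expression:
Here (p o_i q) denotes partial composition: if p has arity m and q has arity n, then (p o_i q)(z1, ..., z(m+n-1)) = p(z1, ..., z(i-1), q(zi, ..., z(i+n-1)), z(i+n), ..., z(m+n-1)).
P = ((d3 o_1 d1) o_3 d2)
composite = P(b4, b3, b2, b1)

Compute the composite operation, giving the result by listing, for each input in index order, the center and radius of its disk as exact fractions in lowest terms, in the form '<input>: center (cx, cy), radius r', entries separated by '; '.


Each b-disk chains the slot maps above it in d3; radii multiply.
b4 passes through 2 substitutions, ending at center (-1/4, -1/2), radius 1/72
b3 passes through 2 substitutions, ending at center (-5/24, -13/24), radius 1/96
b2 passes through 2 substitutions, ending at center (-5/9, -1/18), radius 1/90
b1 passes through 2 substitutions, ending at center (-17/36, -1/36), radius 1/108

b1: center (-17/36, -1/36), radius 1/108; b2: center (-5/9, -1/18), radius 1/90; b3: center (-5/24, -13/24), radius 1/96; b4: center (-1/4, -1/2), radius 1/72


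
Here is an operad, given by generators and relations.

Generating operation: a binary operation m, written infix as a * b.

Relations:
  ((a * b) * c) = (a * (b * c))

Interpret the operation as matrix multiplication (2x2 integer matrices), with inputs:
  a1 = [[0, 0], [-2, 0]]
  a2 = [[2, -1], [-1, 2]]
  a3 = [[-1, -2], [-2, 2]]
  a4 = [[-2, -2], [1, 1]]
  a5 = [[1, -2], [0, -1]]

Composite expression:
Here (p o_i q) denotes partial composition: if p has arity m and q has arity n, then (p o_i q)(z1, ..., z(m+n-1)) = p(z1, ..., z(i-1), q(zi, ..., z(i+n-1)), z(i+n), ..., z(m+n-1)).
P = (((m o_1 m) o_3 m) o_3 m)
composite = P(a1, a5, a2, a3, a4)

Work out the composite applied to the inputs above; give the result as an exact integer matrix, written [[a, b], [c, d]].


[[0, 0], [60, 60]]

(a1 * a5) = [[0, 0], [-2, 4]]
(a2 * a3) = [[0, -6], [-3, 6]]
((a2 * a3) * a4) = [[-6, -6], [12, 12]]
((a1 * a5) * ((a2 * a3) * a4)) = [[0, 0], [60, 60]]


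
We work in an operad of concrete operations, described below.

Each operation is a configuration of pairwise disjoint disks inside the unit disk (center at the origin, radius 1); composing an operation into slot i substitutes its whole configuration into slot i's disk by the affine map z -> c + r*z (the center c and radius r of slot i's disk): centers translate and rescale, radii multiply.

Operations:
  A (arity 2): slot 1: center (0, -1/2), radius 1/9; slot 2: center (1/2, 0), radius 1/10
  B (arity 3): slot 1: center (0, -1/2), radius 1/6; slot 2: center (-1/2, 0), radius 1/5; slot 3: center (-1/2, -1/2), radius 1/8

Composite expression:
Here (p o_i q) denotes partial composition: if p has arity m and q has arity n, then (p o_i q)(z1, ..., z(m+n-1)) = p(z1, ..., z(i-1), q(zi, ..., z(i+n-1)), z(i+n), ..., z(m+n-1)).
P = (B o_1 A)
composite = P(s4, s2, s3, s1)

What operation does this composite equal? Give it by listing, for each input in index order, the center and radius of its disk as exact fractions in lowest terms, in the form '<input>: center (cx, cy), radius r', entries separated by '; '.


Affine substitution under B: radii multiply and s-centers shift.
s4 passes through 2 substitutions, ending at center (0, -7/12), radius 1/54
s2 passes through 2 substitutions, ending at center (1/12, -1/2), radius 1/60
s3 passes through 1 substitution, ending at center (-1/2, 0), radius 1/5
s1 passes through 1 substitution, ending at center (-1/2, -1/2), radius 1/8

s1: center (-1/2, -1/2), radius 1/8; s2: center (1/12, -1/2), radius 1/60; s3: center (-1/2, 0), radius 1/5; s4: center (0, -7/12), radius 1/54


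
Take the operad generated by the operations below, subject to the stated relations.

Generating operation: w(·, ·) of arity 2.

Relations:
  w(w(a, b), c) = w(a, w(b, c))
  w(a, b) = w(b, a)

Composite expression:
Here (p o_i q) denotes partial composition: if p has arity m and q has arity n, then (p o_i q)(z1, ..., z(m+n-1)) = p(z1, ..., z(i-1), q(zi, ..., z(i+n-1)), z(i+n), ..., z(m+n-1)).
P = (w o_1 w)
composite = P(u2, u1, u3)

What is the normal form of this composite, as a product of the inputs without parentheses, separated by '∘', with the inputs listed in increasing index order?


u1 ∘ u2 ∘ u3

With w associative and commutative, the u-input set is all that matters.
w(u2, u1) spells out as u2 ∘ u1
w(w(u2, u1), u3) spells out as u2 ∘ u1 ∘ u3
reordering the factors by index: u1 ∘ u2 ∘ u3


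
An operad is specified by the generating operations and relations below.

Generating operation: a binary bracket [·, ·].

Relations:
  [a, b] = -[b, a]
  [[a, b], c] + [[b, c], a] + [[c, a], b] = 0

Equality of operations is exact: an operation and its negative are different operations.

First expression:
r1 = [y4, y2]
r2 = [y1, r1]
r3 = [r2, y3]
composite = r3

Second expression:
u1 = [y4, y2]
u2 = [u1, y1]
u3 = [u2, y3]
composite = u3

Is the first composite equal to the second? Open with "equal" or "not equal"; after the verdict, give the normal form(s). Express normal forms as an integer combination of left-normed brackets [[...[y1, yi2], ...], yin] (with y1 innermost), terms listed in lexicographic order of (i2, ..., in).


not equal; the first gives -[[[y1, y2], y4], y3] + [[[y1, y4], y2], y3] and the second [[[y1, y2], y4], y3] - [[[y1, y4], y2], y3]

The first expression reduces to -[[[y1, y2], y4], y3] + [[[y1, y4], y2], y3]
The second expression reduces to [[[y1, y2], y4], y3] - [[[y1, y4], y2], y3]
Different reductions; not equal.


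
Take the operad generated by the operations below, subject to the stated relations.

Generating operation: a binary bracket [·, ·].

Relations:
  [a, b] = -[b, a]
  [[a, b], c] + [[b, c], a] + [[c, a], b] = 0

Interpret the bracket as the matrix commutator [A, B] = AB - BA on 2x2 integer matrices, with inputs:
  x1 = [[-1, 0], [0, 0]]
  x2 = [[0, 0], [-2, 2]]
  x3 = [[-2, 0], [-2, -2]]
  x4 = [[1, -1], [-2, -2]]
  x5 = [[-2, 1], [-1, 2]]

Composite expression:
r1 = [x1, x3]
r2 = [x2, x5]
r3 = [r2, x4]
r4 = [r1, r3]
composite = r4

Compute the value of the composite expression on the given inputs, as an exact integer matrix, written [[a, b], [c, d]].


[[4, 0], [-40, -4]]

[x1, x3] = [[0, 0], [-2, 0]]
[x2, x5] = [[2, -2], [6, -2]]
[[x2, x5], x4] = [[10, 2], [26, -10]]
[[x1, x3], [[x2, x5], x4]] = [[4, 0], [-40, -4]]


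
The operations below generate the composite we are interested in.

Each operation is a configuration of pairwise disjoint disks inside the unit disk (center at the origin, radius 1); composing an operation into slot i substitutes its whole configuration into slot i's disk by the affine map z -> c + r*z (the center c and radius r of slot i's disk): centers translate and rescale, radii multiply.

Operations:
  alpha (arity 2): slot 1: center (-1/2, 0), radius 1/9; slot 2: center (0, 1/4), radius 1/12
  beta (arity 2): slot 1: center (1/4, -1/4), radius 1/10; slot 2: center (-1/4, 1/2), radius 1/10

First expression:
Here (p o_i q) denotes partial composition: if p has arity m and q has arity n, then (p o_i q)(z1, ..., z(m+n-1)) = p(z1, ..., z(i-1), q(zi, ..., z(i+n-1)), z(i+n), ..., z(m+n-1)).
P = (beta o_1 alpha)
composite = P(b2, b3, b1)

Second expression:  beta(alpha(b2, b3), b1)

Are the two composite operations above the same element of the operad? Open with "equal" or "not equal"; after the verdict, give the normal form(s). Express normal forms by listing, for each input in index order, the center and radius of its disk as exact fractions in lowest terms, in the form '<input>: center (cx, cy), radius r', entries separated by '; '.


equal — both sides give b1: center (-1/4, 1/2), radius 1/10; b2: center (1/5, -1/4), radius 1/90; b3: center (1/4, -9/40), radius 1/120

In normal form, the first expression is b1: center (-1/4, 1/2), radius 1/10; b2: center (1/5, -1/4), radius 1/90; b3: center (1/4, -9/40), radius 1/120
In normal form, the second expression is b1: center (-1/4, 1/2), radius 1/10; b2: center (1/5, -1/4), radius 1/90; b3: center (1/4, -9/40), radius 1/120
Same normal form: equal.


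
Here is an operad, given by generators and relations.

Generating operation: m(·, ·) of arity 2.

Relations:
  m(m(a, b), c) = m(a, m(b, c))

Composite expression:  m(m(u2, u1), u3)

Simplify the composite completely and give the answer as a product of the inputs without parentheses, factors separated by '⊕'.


All parenthesizations of m agree; list the u-inputs left to right.
m(u2, u1) spells out as u2 ⊕ u1
m(m(u2, u1), u3) spells out as u2 ⊕ u1 ⊕ u3

u2 ⊕ u1 ⊕ u3


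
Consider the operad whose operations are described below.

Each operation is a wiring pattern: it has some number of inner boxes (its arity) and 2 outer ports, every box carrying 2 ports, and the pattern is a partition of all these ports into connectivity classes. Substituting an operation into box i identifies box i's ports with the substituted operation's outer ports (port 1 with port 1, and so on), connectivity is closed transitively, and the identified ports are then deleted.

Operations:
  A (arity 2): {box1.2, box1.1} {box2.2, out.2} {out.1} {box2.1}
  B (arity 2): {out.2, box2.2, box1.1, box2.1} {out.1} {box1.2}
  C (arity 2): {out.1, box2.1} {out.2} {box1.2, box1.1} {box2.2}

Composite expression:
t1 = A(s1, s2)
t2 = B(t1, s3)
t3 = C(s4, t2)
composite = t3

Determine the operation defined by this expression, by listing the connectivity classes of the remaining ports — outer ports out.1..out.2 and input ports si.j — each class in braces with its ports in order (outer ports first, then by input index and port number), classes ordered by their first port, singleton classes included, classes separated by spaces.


{out.1} {out.2} {s1.1, s1.2} {s2.1} {s2.2} {s3.1, s3.2} {s4.1, s4.2}

Treat the ports identified at C as solder joints: merge, then drop.
the subtree at A composes to {out.1} {out.2, s2.2} {s1.1, s1.2} {s2.1} on (s1, s2); out.j = own outer ports
the subtree at B composes to {out.1} {out.2, s3.1, s3.2} {s1.1, s1.2} {s2.1} {s2.2} on (s1, s2, s3); out.j = own outer ports
the subtree at C composes to {out.1} {out.2} {s1.1, s1.2} {s2.1} {s2.2} {s3.1, s3.2} {s4.1, s4.2} on (s4, s1, s2, s3); out.j = own outer ports


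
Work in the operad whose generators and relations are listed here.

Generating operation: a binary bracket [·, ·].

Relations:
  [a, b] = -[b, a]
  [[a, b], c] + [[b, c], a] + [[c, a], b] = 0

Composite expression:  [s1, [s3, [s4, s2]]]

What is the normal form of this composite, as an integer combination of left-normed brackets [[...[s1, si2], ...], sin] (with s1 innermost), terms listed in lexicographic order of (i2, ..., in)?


[[[s1, s2], s4], s3] - [[[s1, s3], s2], s4] + [[[s1, s3], s4], s2] - [[[s1, s4], s2], s3]

In the tensor algebra, words opening s1 carry the s1-anchored form.
Composite bracket: [s1, [s3, [s4, s2]]]
Expanding via [a, b] = ab - ba: 8 signed words (2^3 = 8).
Only words starting with s1 matter:
  the word s1s2s4s3 carries sign +1 and contributes +[[[s1, s2], s4], s3]
  the word s1s3s2s4 carries sign -1 and contributes -[[[s1, s3], s2], s4]
  the word s1s3s4s2 carries sign +1 and contributes +[[[s1, s3], s4], s2]
  the word s1s4s2s3 carries sign -1 and contributes -[[[s1, s4], s2], s3]


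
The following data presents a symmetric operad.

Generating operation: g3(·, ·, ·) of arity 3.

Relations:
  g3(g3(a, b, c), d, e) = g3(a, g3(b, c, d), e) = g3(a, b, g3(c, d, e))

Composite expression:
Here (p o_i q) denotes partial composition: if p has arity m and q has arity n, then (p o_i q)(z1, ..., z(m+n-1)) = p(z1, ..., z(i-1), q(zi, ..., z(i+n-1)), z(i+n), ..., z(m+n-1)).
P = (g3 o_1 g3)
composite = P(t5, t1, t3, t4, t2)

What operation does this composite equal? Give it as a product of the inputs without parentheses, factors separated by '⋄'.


t5 ⋄ t1 ⋄ t3 ⋄ t4 ⋄ t2

The g3-tree's shape is irrelevant; the t-reading-order decides.
g3(t5, t1, t3) spells out as t5 ⋄ t1 ⋄ t3
g3(g3(t5, t1, t3), t4, t2) spells out as t5 ⋄ t1 ⋄ t3 ⋄ t4 ⋄ t2


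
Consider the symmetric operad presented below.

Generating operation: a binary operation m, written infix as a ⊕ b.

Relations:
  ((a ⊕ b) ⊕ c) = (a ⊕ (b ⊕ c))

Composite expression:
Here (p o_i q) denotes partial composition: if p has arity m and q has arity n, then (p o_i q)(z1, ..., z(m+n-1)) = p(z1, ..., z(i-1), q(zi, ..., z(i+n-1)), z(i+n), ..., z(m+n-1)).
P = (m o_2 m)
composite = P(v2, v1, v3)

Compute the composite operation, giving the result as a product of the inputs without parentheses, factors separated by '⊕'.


v2 ⊕ v1 ⊕ v3


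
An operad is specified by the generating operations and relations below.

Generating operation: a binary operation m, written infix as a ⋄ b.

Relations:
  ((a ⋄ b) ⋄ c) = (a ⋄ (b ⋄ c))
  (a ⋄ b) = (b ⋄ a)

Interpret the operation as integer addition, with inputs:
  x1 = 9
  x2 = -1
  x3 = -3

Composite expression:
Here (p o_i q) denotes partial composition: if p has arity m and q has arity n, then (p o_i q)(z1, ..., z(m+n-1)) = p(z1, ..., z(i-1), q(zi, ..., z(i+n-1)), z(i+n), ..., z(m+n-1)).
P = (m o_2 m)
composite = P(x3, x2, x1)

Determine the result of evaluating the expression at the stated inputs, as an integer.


5

(x2 ⋄ x1) = 8
(x3 ⋄ (x2 ⋄ x1)) = 5


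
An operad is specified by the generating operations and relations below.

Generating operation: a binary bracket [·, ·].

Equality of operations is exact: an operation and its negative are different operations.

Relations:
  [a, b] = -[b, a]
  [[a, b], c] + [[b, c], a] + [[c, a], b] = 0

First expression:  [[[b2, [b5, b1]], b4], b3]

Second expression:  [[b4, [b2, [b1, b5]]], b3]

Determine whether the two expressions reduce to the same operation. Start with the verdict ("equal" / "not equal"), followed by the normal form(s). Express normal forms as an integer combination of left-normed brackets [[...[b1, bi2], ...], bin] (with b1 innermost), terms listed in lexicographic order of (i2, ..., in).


In normal form, the first expression is [[[[b1, b5], b2], b4], b3]
In normal form, the second expression is [[[[b1, b5], b2], b4], b3]
Both agree, so they are equal.

equal; the common form is [[[[b1, b5], b2], b4], b3]


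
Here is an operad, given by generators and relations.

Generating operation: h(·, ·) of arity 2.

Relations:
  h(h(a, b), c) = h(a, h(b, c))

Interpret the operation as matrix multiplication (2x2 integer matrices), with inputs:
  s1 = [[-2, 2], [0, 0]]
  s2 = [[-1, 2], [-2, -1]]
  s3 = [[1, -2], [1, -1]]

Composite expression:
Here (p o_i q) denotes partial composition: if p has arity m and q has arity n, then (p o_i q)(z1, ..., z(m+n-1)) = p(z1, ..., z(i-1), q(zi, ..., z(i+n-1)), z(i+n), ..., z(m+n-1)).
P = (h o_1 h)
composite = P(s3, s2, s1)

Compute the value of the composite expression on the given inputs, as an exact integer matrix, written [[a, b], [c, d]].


[[-6, 6], [-2, 2]]

h(s3, s2) = [[3, 4], [1, 3]]
h(h(s3, s2), s1) = [[-6, 6], [-2, 2]]


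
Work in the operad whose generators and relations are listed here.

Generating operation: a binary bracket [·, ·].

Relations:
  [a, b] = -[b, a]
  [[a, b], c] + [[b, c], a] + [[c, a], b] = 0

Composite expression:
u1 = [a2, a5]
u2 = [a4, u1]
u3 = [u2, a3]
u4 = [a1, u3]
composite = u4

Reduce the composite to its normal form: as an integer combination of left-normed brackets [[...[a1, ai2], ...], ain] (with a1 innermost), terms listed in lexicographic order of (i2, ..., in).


-[[[[a1, a2], a5], a4], a3] + [[[[a1, a3], a2], a5], a4] - [[[[a1, a3], a4], a2], a5] + [[[[a1, a3], a4], a5], a2] - [[[[a1, a3], a5], a2], a4] + [[[[a1, a4], a2], a5], a3] - [[[[a1, a4], a5], a2], a3] + [[[[a1, a5], a2], a4], a3]

Left-normed coefficients sit on the a1-initial expansion words.
Composite bracket: [a1, [[a4, [a2, a5]], a3]]
The bracket unfolds into 16 signed words via [a, b] = ab - ba (2^4 = 16).
Coefficients come from the a1-initial words:
  from a1a2a5a4a3, sign -1: term -[[[[a1, a2], a5], a4], a3]
  from a1a3a2a5a4, sign +1: term +[[[[a1, a3], a2], a5], a4]
  from a1a3a4a2a5, sign -1: term -[[[[a1, a3], a4], a2], a5]
  from a1a3a4a5a2, sign +1: term +[[[[a1, a3], a4], a5], a2]
  from a1a3a5a2a4, sign -1: term -[[[[a1, a3], a5], a2], a4]
  from a1a4a2a5a3, sign +1: term +[[[[a1, a4], a2], a5], a3]
  from a1a4a5a2a3, sign -1: term -[[[[a1, a4], a5], a2], a3]
  from a1a5a2a4a3, sign +1: term +[[[[a1, a5], a2], a4], a3]


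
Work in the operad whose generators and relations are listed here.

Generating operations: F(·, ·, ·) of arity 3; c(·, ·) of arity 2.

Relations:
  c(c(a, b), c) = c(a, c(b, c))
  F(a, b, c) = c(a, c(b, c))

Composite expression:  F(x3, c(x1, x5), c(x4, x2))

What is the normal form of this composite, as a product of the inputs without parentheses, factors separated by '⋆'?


x3 ⋆ x1 ⋆ x5 ⋆ x4 ⋆ x2

All parenthesizations of F agree; list the x-inputs left to right.
c(x1, x5) spells out as x1 ⋆ x5
c(x4, x2) spells out as x4 ⋆ x2
F(x3, c(x1, x5), c(x4, x2)) spells out as x3 ⋆ x1 ⋆ x5 ⋆ x4 ⋆ x2


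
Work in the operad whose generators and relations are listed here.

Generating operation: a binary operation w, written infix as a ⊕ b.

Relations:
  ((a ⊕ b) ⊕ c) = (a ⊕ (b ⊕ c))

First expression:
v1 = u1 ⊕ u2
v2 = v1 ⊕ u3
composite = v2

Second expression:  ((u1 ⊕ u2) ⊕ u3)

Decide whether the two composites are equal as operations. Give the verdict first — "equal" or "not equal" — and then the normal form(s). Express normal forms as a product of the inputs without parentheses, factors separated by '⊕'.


equal; the common form is u1 ⊕ u2 ⊕ u3

Reducing the first expression gives u1 ⊕ u2 ⊕ u3
Reducing the second expression gives u1 ⊕ u2 ⊕ u3
Both agree, so they are equal.


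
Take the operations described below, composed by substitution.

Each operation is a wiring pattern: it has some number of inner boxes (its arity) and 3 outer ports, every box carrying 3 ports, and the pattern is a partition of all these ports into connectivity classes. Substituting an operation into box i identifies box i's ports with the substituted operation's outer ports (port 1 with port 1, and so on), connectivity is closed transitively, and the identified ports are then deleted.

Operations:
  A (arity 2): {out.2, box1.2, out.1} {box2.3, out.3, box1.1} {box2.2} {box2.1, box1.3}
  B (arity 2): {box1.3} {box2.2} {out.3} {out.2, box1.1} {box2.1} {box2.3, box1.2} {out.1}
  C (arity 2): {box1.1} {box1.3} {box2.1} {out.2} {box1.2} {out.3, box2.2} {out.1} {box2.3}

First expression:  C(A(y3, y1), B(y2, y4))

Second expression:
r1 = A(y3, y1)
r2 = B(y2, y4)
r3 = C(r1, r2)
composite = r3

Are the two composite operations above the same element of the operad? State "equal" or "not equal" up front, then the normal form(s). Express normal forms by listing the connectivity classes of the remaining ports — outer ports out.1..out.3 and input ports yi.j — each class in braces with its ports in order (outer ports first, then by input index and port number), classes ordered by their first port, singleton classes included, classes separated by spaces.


equal: each reduces to {out.1} {out.2} {out.3, y2.1} {y1.1, y3.3} {y1.2} {y1.3, y3.1} {y2.2, y4.3} {y2.3} {y3.2} {y4.1} {y4.2}

The first expression, normalized: {out.1} {out.2} {out.3, y2.1} {y1.1, y3.3} {y1.2} {y1.3, y3.1} {y2.2, y4.3} {y2.3} {y3.2} {y4.1} {y4.2}
The second expression, normalized: {out.1} {out.2} {out.3, y2.1} {y1.1, y3.3} {y1.2} {y1.3, y3.1} {y2.2, y4.3} {y2.3} {y3.2} {y4.1} {y4.2}
The normal forms match — equal.


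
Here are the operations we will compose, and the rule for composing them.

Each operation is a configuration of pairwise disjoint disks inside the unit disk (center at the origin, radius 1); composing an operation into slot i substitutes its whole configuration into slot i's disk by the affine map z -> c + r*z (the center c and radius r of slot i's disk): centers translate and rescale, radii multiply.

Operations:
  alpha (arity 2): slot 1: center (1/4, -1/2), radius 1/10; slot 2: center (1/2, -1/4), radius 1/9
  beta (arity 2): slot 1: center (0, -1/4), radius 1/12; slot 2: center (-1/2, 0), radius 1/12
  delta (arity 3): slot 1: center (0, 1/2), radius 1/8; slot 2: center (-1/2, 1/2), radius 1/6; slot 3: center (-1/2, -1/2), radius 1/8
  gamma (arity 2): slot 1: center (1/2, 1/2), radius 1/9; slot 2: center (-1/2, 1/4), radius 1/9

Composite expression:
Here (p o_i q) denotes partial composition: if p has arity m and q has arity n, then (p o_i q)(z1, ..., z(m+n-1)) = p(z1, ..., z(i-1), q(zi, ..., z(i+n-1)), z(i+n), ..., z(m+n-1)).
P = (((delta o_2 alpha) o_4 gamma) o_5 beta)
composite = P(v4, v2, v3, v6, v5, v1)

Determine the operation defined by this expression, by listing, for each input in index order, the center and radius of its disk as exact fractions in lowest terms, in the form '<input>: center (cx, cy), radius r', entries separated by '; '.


Only the slot chain above each v matters under delta; compose those maps.
v4 passes through 1 substitution, ending at center (0, 1/2), radius 1/8
v2 passes through 2 substitutions, ending at center (-11/24, 5/12), radius 1/60
v3 passes through 2 substitutions, ending at center (-5/12, 11/24), radius 1/54
v6 passes through 2 substitutions, ending at center (-7/16, -7/16), radius 1/72
v5 passes through 3 substitutions, ending at center (-9/16, -17/36), radius 1/864
v1 passes through 3 substitutions, ending at center (-41/72, -15/32), radius 1/864

v1: center (-41/72, -15/32), radius 1/864; v2: center (-11/24, 5/12), radius 1/60; v3: center (-5/12, 11/24), radius 1/54; v4: center (0, 1/2), radius 1/8; v5: center (-9/16, -17/36), radius 1/864; v6: center (-7/16, -7/16), radius 1/72


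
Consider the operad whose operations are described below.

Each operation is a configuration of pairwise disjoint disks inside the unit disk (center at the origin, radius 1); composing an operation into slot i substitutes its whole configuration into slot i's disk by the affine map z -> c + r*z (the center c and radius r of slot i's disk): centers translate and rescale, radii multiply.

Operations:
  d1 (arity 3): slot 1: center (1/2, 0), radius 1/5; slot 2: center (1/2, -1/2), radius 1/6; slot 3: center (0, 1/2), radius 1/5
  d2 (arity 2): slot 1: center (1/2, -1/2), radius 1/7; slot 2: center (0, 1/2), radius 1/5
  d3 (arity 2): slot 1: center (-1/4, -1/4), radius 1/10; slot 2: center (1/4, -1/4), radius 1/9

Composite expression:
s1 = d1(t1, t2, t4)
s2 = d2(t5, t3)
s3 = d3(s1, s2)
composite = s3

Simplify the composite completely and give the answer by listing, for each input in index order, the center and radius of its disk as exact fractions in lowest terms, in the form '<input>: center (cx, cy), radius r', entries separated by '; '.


t1: center (-1/5, -1/4), radius 1/50; t2: center (-1/5, -3/10), radius 1/60; t3: center (1/4, -7/36), radius 1/45; t4: center (-1/4, -1/5), radius 1/50; t5: center (11/36, -11/36), radius 1/63

Affine substitution under d3: radii multiply and t-centers shift.
t1 passes through 2 substitutions, ending at center (-1/5, -1/4), radius 1/50
t2 passes through 2 substitutions, ending at center (-1/5, -3/10), radius 1/60
t4 passes through 2 substitutions, ending at center (-1/4, -1/5), radius 1/50
t5 passes through 2 substitutions, ending at center (11/36, -11/36), radius 1/63
t3 passes through 2 substitutions, ending at center (1/4, -7/36), radius 1/45


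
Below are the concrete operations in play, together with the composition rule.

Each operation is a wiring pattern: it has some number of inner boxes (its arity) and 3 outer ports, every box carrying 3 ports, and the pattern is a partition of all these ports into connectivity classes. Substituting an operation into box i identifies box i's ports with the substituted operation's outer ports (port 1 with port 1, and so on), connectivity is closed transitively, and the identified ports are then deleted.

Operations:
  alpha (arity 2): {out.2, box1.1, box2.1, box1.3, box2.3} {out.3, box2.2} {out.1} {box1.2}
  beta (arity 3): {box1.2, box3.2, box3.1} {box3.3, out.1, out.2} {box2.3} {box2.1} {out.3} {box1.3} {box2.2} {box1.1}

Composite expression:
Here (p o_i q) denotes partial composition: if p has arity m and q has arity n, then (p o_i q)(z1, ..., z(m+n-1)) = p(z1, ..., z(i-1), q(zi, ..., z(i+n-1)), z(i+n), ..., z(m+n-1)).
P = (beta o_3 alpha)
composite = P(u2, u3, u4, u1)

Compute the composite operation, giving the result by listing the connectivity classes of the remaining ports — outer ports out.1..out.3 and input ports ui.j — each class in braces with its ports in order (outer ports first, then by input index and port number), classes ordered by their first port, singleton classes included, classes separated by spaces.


{out.1, out.2, u1.2} {out.3} {u1.1, u1.3, u2.2, u4.1, u4.3} {u2.1} {u2.3} {u3.1} {u3.2} {u3.3} {u4.2}


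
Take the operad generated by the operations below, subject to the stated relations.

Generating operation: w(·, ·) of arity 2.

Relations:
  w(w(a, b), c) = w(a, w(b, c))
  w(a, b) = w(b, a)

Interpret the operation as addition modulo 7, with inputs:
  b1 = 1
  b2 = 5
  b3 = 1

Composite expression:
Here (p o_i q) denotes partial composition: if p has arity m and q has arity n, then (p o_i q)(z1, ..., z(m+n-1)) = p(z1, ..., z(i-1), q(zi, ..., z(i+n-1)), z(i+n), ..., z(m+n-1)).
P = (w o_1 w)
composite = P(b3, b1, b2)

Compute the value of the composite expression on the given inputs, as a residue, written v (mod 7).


0 (mod 7)


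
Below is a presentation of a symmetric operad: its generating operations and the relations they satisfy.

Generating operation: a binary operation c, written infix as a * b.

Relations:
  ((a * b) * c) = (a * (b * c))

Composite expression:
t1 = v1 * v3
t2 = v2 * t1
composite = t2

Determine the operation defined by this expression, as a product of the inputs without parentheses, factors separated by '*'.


Associativity of c dissolves the nesting; only the v-input order survives.
(v1 * v3) spells out as v1 * v3
(v2 * (v1 * v3)) spells out as v2 * v1 * v3

v2 * v1 * v3


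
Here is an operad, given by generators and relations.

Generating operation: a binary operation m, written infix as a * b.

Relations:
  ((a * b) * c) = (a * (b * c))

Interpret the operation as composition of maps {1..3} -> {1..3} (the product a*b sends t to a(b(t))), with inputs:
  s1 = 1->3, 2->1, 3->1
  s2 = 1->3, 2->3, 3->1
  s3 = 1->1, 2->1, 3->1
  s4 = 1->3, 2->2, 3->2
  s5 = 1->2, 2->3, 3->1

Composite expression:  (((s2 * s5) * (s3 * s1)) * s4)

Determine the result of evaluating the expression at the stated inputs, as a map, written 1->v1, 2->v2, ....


(s2 * s5) = 1->3, 2->1, 3->3
(s3 * s1) = 1->1, 2->1, 3->1
((s2 * s5) * (s3 * s1)) = 1->3, 2->3, 3->3
(((s2 * s5) * (s3 * s1)) * s4) = 1->3, 2->3, 3->3

1->3, 2->3, 3->3


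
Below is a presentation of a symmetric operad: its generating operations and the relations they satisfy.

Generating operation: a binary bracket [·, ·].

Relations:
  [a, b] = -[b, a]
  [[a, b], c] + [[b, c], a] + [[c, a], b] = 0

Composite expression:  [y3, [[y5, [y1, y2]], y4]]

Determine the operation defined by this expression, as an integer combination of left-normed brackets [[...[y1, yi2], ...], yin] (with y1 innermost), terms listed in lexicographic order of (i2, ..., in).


[[[[y1, y2], y5], y4], y3]

Expand each bracket as ab - ba; the y1-initial words give the coefficients.
Composite bracket: [y3, [[y5, [y1, y2]], y4]]
Applying ab - ba throughout gives 16 signed words (2^4 = 16).
The y1-initial words carry the normal form:
  the word y1y2y5y4y3 carries sign +1 and contributes +[[[[y1, y2], y5], y4], y3]


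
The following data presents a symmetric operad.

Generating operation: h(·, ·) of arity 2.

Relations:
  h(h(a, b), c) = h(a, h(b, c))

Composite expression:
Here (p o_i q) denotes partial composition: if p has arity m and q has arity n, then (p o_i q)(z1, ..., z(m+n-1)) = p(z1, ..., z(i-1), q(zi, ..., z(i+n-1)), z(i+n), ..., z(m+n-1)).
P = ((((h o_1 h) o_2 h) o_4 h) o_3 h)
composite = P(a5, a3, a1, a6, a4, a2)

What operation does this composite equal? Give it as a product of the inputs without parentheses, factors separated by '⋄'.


a5 ⋄ a3 ⋄ a1 ⋄ a6 ⋄ a4 ⋄ a2

Every regrouping of h is equal, so read the a-inputs in written order.
h(a1, a6) unparenthesizes to a1 ⋄ a6
h(a3, h(a1, a6)) unparenthesizes to a3 ⋄ a1 ⋄ a6
h(a5, h(a3, h(a1, a6))) unparenthesizes to a5 ⋄ a3 ⋄ a1 ⋄ a6
h(a4, a2) unparenthesizes to a4 ⋄ a2
h(h(a5, h(a3, h(a1, a6))), h(a4, a2)) unparenthesizes to a5 ⋄ a3 ⋄ a1 ⋄ a6 ⋄ a4 ⋄ a2


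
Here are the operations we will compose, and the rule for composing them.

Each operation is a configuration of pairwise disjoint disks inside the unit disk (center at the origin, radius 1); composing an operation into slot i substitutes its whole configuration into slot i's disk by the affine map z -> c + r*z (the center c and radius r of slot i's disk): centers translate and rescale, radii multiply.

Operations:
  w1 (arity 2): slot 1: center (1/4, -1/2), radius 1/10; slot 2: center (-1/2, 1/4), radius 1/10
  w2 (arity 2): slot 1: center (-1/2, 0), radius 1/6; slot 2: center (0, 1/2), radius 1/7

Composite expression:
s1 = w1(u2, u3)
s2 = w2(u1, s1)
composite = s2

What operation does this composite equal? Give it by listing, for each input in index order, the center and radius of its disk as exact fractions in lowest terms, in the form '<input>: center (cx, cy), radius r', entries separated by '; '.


u1: center (-1/2, 0), radius 1/6; u2: center (1/28, 3/7), radius 1/70; u3: center (-1/14, 15/28), radius 1/70

Follow each u-input down from w2: c' goes to c + r*c', radius to r*r'.
input u1: composing its 1 substitution step yields center (-1/2, 0), radius 1/6
input u2: composing its 2 substitution steps yields center (1/28, 3/7), radius 1/70
input u3: composing its 2 substitution steps yields center (-1/14, 15/28), radius 1/70


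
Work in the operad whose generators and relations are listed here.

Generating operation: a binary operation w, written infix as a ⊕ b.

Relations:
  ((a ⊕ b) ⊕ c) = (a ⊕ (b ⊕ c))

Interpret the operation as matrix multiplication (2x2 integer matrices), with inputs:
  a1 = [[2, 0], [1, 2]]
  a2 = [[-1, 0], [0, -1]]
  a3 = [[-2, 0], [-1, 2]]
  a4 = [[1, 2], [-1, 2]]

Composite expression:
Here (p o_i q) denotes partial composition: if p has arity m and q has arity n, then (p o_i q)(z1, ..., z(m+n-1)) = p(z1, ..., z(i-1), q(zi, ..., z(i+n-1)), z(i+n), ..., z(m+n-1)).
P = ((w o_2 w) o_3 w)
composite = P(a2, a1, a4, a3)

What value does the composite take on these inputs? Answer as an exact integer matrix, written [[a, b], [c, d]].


(a4 ⊕ a3) = [[-4, 4], [0, 4]]
(a1 ⊕ (a4 ⊕ a3)) = [[-8, 8], [-4, 12]]
(a2 ⊕ (a1 ⊕ (a4 ⊕ a3))) = [[8, -8], [4, -12]]

[[8, -8], [4, -12]]


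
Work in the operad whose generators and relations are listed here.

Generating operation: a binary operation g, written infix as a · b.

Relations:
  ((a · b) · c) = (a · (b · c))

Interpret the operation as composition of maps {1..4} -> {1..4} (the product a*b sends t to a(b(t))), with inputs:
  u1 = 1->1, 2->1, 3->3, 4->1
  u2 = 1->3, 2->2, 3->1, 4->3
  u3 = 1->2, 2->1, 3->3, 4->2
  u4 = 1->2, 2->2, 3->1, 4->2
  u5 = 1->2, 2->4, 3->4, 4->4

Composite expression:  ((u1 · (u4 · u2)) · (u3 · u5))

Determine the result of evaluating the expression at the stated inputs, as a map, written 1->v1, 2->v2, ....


(u4 · u2) = 1->1, 2->2, 3->2, 4->1
(u1 · (u4 · u2)) = 1->1, 2->1, 3->1, 4->1
(u3 · u5) = 1->1, 2->2, 3->2, 4->2
((u1 · (u4 · u2)) · (u3 · u5)) = 1->1, 2->1, 3->1, 4->1

1->1, 2->1, 3->1, 4->1


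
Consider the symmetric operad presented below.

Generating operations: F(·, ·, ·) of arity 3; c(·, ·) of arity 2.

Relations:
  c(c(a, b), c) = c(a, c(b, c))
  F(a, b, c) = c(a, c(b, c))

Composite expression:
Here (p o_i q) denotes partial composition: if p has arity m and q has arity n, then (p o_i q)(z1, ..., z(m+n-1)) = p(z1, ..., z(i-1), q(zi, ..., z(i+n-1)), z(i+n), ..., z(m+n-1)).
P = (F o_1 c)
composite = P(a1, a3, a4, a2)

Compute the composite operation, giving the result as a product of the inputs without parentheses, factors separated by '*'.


a1 * a3 * a4 * a2

Every regrouping of F is equal, so read the a-inputs in written order.
c(a1, a3) reduces to a1 * a3
F(c(a1, a3), a4, a2) reduces to a1 * a3 * a4 * a2


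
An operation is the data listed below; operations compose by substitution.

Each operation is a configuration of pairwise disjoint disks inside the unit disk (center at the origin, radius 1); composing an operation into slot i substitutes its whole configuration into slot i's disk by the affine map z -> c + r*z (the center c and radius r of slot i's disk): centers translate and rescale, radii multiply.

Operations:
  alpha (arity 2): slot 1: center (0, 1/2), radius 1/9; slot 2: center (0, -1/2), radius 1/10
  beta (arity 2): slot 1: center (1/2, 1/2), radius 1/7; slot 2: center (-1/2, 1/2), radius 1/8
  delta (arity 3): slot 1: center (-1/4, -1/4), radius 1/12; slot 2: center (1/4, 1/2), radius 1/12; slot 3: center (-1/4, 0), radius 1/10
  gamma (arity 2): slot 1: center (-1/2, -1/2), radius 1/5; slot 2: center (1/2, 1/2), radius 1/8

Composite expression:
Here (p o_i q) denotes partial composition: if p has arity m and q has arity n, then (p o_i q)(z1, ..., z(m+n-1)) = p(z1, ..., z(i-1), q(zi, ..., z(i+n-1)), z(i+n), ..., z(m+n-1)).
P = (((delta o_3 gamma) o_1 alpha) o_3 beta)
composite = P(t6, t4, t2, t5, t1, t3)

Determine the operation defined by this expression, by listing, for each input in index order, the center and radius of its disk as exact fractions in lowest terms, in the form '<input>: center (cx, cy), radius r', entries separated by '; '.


Follow each t-input down from delta: c' goes to c + r*c', radius to r*r'.
input t6: composing its 2 substitution steps yields center (-1/4, -5/24), radius 1/108
input t4: composing its 2 substitution steps yields center (-1/4, -7/24), radius 1/120
input t2: composing its 2 substitution steps yields center (7/24, 13/24), radius 1/84
input t5: composing its 2 substitution steps yields center (5/24, 13/24), radius 1/96
input t1: composing its 2 substitution steps yields center (-3/10, -1/20), radius 1/50
input t3: composing its 2 substitution steps yields center (-1/5, 1/20), radius 1/80

t1: center (-3/10, -1/20), radius 1/50; t2: center (7/24, 13/24), radius 1/84; t3: center (-1/5, 1/20), radius 1/80; t4: center (-1/4, -7/24), radius 1/120; t5: center (5/24, 13/24), radius 1/96; t6: center (-1/4, -5/24), radius 1/108


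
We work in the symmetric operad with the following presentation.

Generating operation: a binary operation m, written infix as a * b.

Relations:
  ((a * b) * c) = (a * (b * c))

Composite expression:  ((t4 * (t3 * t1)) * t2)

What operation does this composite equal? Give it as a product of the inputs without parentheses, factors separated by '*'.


The m-tree's shape is irrelevant; the t-reading-order decides.
(t3 * t1) collapses to t3 * t1
(t4 * (t3 * t1)) collapses to t4 * t3 * t1
((t4 * (t3 * t1)) * t2) collapses to t4 * t3 * t1 * t2

t4 * t3 * t1 * t2


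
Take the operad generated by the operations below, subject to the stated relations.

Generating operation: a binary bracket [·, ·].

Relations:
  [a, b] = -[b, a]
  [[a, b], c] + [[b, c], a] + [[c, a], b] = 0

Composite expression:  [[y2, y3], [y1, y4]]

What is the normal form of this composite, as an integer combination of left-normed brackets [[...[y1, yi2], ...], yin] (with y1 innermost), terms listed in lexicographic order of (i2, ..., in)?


-[[[y1, y4], y2], y3] + [[[y1, y4], y3], y2]

Left-normed coefficients sit on the y1-initial expansion words.
Composite bracket: [[y2, y3], [y1, y4]]
Expanding via [a, b] = ab - ba: 8 signed words (2^3 = 8).
Only words starting with y1 matter:
  sign of y1y4y2y3 is -1, so it contributes -[[[y1, y4], y2], y3]
  sign of y1y4y3y2 is +1, so it contributes +[[[y1, y4], y3], y2]
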